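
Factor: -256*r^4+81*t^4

Difference of squares twice: with A = 3*t and B = 4*r, A⁴ − B⁴ = (A² − B²)(A² + B²), and A² − B² factors again.

(3*t-4*r)*(3*t+4*r)*(9*t^2+16*r^2)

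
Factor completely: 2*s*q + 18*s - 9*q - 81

Group as (2*s*q + 18*s) + (-9*q - 81) = 2*s*(q + 9) - 9*(q + 9).
Both groups share the factor (q + 9).

(2*s - 9)*(q + 9)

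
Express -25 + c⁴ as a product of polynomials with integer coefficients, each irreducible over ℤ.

Substitute u = c² to get a quadratic in u, then factor.
c² + 5 is irreducible over ℤ (always positive, so no real roots).
c² - 5 is irreducible over ℤ (5 is not a perfect square).

(c² + 5)*(c² - 5)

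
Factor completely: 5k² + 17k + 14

Need a pair with product 5·14 = 70 and sum 17: that's 10 and 7.
Split the middle term: 5k² + 10k + 7k + 14 = 5k(k + 2) + 7(k + 2).

(5k + 7)(k + 2)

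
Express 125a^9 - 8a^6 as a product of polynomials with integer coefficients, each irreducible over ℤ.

Factor out a^6 first: what remains is 125a^3 - 8.
Recognize a difference of cubes with the parts 5a and 2.

a^6(5a - 2)(25a^2 + 10a + 4)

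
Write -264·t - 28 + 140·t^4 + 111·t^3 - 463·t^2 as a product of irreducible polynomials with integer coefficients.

(4·t - 7)·(5·t + 2)·(7·t + 1)·(t + 2)

By the rational root theorem, t = 7/4 is a root, giving the factor (4·t - 7) and quotient 35·t^3 + 89·t^2 + 40·t + 4.
Continuing, t = -1/7 is a root, so (7·t + 1) is a factor; dividing leaves 5·t^2 + 12·t + 4.
The remaining quadratic factors as (5·t + 2)(t + 2).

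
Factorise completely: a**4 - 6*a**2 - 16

(a**2 + 2)*(a**2 - 8)

Substitute u = a**2 to get a quadratic in u, then factor.
a**2 + 2 is irreducible over ℤ (always positive, so no real roots).
a**2 - 8 is irreducible over ℤ (8 is not a perfect square).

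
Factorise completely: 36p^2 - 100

4(3p + 5)(3p - 5)

Pull out the common factor 4; 9p^2 - 25 is a difference of squares.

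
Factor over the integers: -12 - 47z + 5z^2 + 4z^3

(4z + 1)(z + 4)(z - 3)

Among the possible rational roots, z = -4 is a root, so (z + 4) divides it; the quotient is 4z^2 - 11z - 3.
The remaining quadratic factors as (4z + 1)(z - 3).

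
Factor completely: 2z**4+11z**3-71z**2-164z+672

Trying the rational-root candidates, z = -4 is a root, so (z+4) divides it; the quotient is 2z**3+3z**2-83z+168.
Continuing, z = 3 is a root, giving the factor (z-3) and quotient 2z**2+9z-56.
The remaining quadratic factors as (z+8)(2z-7).

(2z-7)(z+4)(z+8)(z-3)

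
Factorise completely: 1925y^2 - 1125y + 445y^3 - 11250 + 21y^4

Among the possible rational roots, y = -5 is a root, so (y + 5) is a factor; dividing leaves 21y^3 + 340y^2 + 225y - 2250.
Then y = -15 is a root, so (y + 15) divides it; the quotient is 21y^2 + 25y - 150.
The remaining quadratic factors as (7y - 15)(3y + 10).

(3y + 10)(7y - 15)(y + 15)(y + 5)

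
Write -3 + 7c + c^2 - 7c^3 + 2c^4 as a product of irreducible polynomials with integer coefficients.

(2c - 1)(c + 1)(c - 1)(c - 3)

Trying the rational-root candidates, c = 1 is a root, so (c - 1) divides it; the quotient is 2c^3 - 5c^2 - 4c + 3.
Next, c = 1/2 is a root, so (2c - 1) is a factor; dividing leaves c^2 - 2c - 3.
The remaining quadratic factors as (c + 1)(c - 3).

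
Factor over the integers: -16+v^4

(v+2)(v-2)(v^2+4)

(v)⁴ − (2)⁴ = ((v)² − (2)²)((v)² + (2)²); the first factor splits again, the second (v^2+4) is irreducible.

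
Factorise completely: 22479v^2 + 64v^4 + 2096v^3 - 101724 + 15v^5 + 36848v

Trying the rational-root candidates, v = -6 is a root, giving the factor (v + 6) and quotient 15v^4 - 26v^3 + 2252v^2 + 8967v - 16954.
Next, v = 7/5 is a root, so (5v - 7) divides it; the quotient is 3v^3 - v^2 + 449v + 2422.
Continuing, v = -14/3 is a root, so (3v + 14) divides it; the quotient is v^2 - 5v + 173.
The quadratic v^2 - 5v + 173 has discriminant -667 < 0 and is irreducible over ℤ.

(3v + 14)(5v - 7)(v + 6)(v^2 - 5v + 173)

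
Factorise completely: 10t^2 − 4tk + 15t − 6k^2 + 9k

Group: 2t(5t + 3k) + (−2k + 3)(5t + 3k); both groups contain (5t + 3k).

(2t − 2k + 3)(5t + 3k)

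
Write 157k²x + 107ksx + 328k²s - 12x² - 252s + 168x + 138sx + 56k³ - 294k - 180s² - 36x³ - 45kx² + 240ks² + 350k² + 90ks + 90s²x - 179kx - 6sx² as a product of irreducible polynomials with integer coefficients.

(7k + 6s - 4x)(8k + 3x - 6)(k + 5s + 3x + 7)

Group: 7k(8k² + 40ks + 27kx + 50k + 15sx - 30s + 9x² + 3x - 42) + (6s - 4x)(8k² + 40ks + 27kx + 50k + 15sx - 30s + 9x² + 3x - 42); both groups contain (8k² + 40ks + 27kx + 50k + 15sx - 30s + 9x² + 3x - 42), so (7k + 6s - 4x) is a factor with cofactor 8k² + 40ks + 27kx + 50k + 15sx - 30s + 9x² + 3x - 42.
The cofactor groups again: 8k² + 40ks + 27kx + 50k + 15sx - 30s + 9x² + 3x - 42 = 8k(k + 5s + 3x + 7) + (3x - 6)(k + 5s + 3x + 7); both groups contain (k + 5s + 3x + 7), giving (8k + 3x - 6)(k + 5s + 3x + 7).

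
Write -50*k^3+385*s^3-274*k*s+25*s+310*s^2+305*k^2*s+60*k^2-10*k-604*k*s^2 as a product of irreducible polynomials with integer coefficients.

-(2*k-5*s)*(5*k-11*s-1)*(5*k-7*s-5)

Group: 5*k*(-10*k^2+39*k*s+10*k-35*s^2-25*s) + (-11*s-1)*(-10*k^2+39*k*s+10*k-35*s^2-25*s); both groups contain (-10*k^2+39*k*s+10*k-35*s^2-25*s), so (5*k-11*s-1) is a factor with cofactor -10*k^2+39*k*s+10*k-35*s^2-25*s.
The cofactor groups again: -10*k^2+39*k*s+10*k-35*s^2-25*s = -5*k*(2*k-5*s) + (7*s+5)*(2*k-5*s); both groups contain (2*k-5*s), giving -(5*k-7*s-5)*(2*k-5*s).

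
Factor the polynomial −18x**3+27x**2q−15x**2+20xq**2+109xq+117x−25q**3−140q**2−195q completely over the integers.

−(3x−5q)(6x−5q−13)(x+q+3)

Group: 3x(−6x**2−xq−5x+5q**2+28q+39) − 5q(−6x**2−xq−5x+5q**2+28q+39); both groups contain (−6x**2−xq−5x+5q**2+28q+39), so (3x−5q) is a factor with cofactor −6x**2−xq−5x+5q**2+28q+39.
The cofactor groups again: −6x**2−xq−5x+5q**2+28q+39 = −6x(x+q+3) + (5q+13)(x+q+3); both groups contain (x+q+3), giving −(6x−5q−13)(x+q+3).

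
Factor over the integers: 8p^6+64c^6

Pull out the common factor 8, leaving 8c^6+p^6.
Recognize a sum of cubes with the parts p^2 and 2c^2.

8(2c^2+p^2)(4c^4−2c^2p^2+p^4)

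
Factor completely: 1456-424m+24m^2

8(3m-14)(m-13)

Pull out the common factor 8, then factor the remaining trinomial.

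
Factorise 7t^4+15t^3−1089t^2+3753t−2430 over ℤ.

(7t−6)(t+15)(t−3)(t−9)

Testing divisors of the constant over divisors of the leading coefficient, t = 9 is a root, so (t−9) divides it; the quotient is 7t^3+78t^2−387t+270.
Next, t = 6/7 is a root, so (7t−6) is a factor; dividing leaves t^2+12t−45.
The remaining quadratic factors as (t+15)(t−3).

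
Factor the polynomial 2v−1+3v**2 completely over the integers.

Need a pair with product 3·(−1) = −3 and sum 2: that's 3 and −1.
Split the middle term: 3v**2+3v − v−1 = 3v(v+1) − (v+1).

(3v−1)(v+1)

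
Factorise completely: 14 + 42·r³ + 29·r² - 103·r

Testing divisors of the constant over divisors of the leading coefficient, r = 1/7 is a root, so (7·r - 1) divides it; the quotient is 6·r² + 5·r - 14.
The remaining quadratic factors as (6·r - 7)(r + 2).

(6·r - 7)·(7·r - 1)·(r + 2)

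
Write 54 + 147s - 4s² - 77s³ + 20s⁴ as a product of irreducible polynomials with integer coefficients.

(4s - 9)(5s + 2)(s + 1)(s - 3)

Among the possible rational roots, s = -1 is a root, giving the factor (s + 1) and quotient 20s³ - 97s² + 93s + 54.
Continuing, s = 9/4 is a root, giving the factor (4s - 9) and quotient 5s² - 13s - 6.
The remaining quadratic factors as (s - 3)(5s + 2).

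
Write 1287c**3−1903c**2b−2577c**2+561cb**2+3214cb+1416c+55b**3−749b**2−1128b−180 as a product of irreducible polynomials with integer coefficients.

(11c−11b−2)(9c−5b−6)(13c+b−15)

Group: 9c(143c**2−132cb−191c−11b**2+163b+30) + (−5b−6)(143c**2−132cb−191c−11b**2+163b+30); both groups contain (143c**2−132cb−191c−11b**2+163b+30), so (9c−5b−6) is a factor with cofactor 143c**2−132cb−191c−11b**2+163b+30.
The cofactor groups again: 143c**2−132cb−191c−11b**2+163b+30 = 11c(13c+b−15) + (−11b−2)(13c+b−15); both groups contain (13c+b−15), giving (11c−11b−2)(13c+b−15).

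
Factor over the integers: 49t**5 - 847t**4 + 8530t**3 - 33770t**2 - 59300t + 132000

Trying the rational-root candidates, t = 8 is a root, so (t - 8) divides it; the quotient is 49t**4 - 455t**3 + 4890t**2 + 5350t - 16500.
Then t = 10/7 is a root, so (7t - 10) divides it; the quotient is 7t**3 - 55t**2 + 620t + 1650.
Next, t = -15/7 is a root, giving the factor (7t + 15) and quotient t**2 - 10t + 110.
The quadratic t**2 - 10t + 110 has discriminant -340 < 0 and is irreducible over ℤ.

(7t + 15)(7t - 10)(t - 8)(t**2 - 10t + 110)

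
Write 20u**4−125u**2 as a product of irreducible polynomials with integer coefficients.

5u**2(2u+5)(2u−5)

Factor out 5u**2, leaving 4u**2−25, which is a difference of two squares.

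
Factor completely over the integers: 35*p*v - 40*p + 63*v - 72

Group as (35*p*v - 40*p) + (63*v - 72) = 5*p*(7*v - 8) + 9*(7*v - 8).
Both groups share the factor (7*v - 8).

(5*p + 9)*(7*v - 8)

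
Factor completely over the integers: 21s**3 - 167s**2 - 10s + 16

Trying the rational-root candidates, s = 8 is a root, so (s - 8) divides it; the quotient is 21s**2 + s - 2.
The remaining quadratic factors as (3s + 1)(7s - 2).

(3s + 1)(7s - 2)(s - 8)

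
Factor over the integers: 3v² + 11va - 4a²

Group: 3v(v + 4a) - a(v + 4a); both groups contain (v + 4a).

(3v - a)(v + 4a)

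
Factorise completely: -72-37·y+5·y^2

(5·y+8)·(y-9)

Need a pair with product 5·(-72) = -360 and sum -37: that's -45 and 8.
Split the middle term: 5·y^2-45·y + 8·y-72 = 5·y·(y-9) + 8·(y-9).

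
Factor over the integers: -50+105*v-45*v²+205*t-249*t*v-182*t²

Group: -13*t*(14*t+3*v-5) + (-15*v+10)*(14*t+3*v-5); both groups contain (14*t+3*v-5).

-(13*t+15*v-10)*(14*t+3*v-5)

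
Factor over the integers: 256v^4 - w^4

(4v + w)(4v - w)(16v^2 + w^2)

(4v)⁴ − (w)⁴ = ((4v)² − (w)²)((4v)² + (w)²); the first factor splits again, the second (16v^2 + w^2) is irreducible.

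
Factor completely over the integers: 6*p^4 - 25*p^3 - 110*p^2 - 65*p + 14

By the rational root theorem, p = -1 is a root, so (p + 1) divides it; the quotient is 6*p^3 - 31*p^2 - 79*p + 14.
Next, p = 7 is a root, so (p - 7) divides it; the quotient is 6*p^2 + 11*p - 2.
The remaining quadratic factors as (6*p - 1)(p + 2).

(6*p - 1)*(p + 1)*(p + 2)*(p - 7)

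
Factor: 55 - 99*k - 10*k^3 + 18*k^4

(9*k - 5)*(2*k^3 - 11)

Group as (18*k^4 - 99*k) + (-10*k^3 + 55) = 9*k*(2*k^3 - 11) - 5*(2*k^3 - 11).
Both groups share the factor (2*k^3 - 11).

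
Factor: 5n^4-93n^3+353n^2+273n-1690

Testing divisors of the constant over divisors of the leading coefficient, n = -2 is a root, giving the factor (n+2) and quotient 5n^3-103n^2+559n-845.
Then n = 13/5 is a root, so (5n-13) is a factor; dividing leaves n^2-18n+65.
The remaining quadratic factors as (n-5)(n-13).

(5n-13)(n+2)(n-13)(n-5)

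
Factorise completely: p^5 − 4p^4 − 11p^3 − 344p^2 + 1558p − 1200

By the rational root theorem, p = 8 is a root, so (p − 8) divides it; the quotient is p^4 + 4p^3 + 21p^2 − 176p + 150.
Continuing, p = 3 is a root, giving the factor (p − 3) and quotient p^3 + 7p^2 + 42p − 50.
Then p = 1 is a root, giving the factor (p − 1) and quotient p^2 + 8p + 50.
The quadratic p^2 + 8p + 50 has discriminant −136 < 0 and is irreducible over ℤ.

(p − 1)(p − 3)(p − 8)(p^2 + 8p + 50)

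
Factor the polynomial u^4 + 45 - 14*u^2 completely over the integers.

(u + 3)*(u - 3)*(u^2 - 5)

Substitute w = u^2 to get a quadratic in w, then factor.
u^2 - 9 is a difference of squares.
u^2 - 5 is irreducible over ℤ (5 is not a perfect square).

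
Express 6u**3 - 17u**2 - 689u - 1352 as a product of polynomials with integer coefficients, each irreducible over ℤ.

(6u + 13)(u + 8)(u - 13)

By the rational root theorem, u = 13 is a root, giving the factor (u - 13) and quotient 6u**2 + 61u + 104.
The remaining quadratic factors as (6u + 13)(u + 8).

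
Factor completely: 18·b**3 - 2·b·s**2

2·b·(3·b + s)·(3·b - s)

Pull out the common factor 2·b; 9·b**2 - s**2 is a difference of squares.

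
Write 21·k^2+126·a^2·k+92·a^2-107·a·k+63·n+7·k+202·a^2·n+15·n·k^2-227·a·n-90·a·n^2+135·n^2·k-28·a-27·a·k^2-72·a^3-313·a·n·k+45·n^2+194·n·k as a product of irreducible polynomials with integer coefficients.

-(2·a-3·k-1)·(4·a-9·n-k)·(9·a-5·n-7)

Group: 4·a·(-18·a^2+10·a·n+27·a·k+23·a-15·n·k-5·n-21·k-7) + (-9·n-k)·(-18·a^2+10·a·n+27·a·k+23·a-15·n·k-5·n-21·k-7); both groups contain (-18·a^2+10·a·n+27·a·k+23·a-15·n·k-5·n-21·k-7), so (4·a-9·n-k) is a factor with cofactor -18·a^2+10·a·n+27·a·k+23·a-15·n·k-5·n-21·k-7.
The cofactor groups again: -18·a^2+10·a·n+27·a·k+23·a-15·n·k-5·n-21·k-7 = -2·a·(9·a-5·n-7) + (3·k+1)·(9·a-5·n-7); both groups contain (9·a-5·n-7), giving -(2·a-3·k-1)·(9·a-5·n-7).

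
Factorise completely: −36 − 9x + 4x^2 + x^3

Among the possible rational roots, x = 3 is a root, so (x − 3) is a factor; dividing leaves x^2 + 7x + 12.
The remaining quadratic factors as (x + 4)(x + 3).

(x + 3)(x + 4)(x − 3)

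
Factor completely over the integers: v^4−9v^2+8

(v+1)(v−1)(v^2−8)

Substitute u = v^2 to get a quadratic in u, then factor.
v^2−1 is a difference of squares.
v^2−8 is irreducible over ℤ (8 is not a perfect square).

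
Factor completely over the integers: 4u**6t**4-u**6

Factor out u**6 first: what remains is 4t**4-1.
Recognize a difference of squares with the parts 2t**2 and 1.

u**6(2t**2+1)(2t**2-1)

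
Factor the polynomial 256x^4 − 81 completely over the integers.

(4x + 3)(4x − 3)(16x^2 + 9)

Write as (16x^2)² − (9)², then factor 16x^2 − 9 once more.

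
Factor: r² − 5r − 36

(r + 4)(r − 9)

Two integers with product −36 and sum −5 are −9 and 4.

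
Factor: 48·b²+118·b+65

(6·b+5)·(8·b+13)

Need a pair with product 48·65 = 3120 and sum 118: that's 40 and 78.
Split the middle term: 48·b²+40·b + 78·b+65 = 8·b·(6·b+5) + 13·(6·b+5).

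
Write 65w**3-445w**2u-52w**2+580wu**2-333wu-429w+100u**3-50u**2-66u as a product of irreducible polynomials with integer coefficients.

Group: w(65w**2-120wu+143w-20u**2+22u) + (-5u-3)(65w**2-120wu+143w-20u**2+22u); both groups contain (65w**2-120wu+143w-20u**2+22u), so (w-5u-3) is a factor with cofactor 65w**2-120wu+143w-20u**2+22u.
The cofactor groups again: 65w**2-120wu+143w-20u**2+22u = 5w(13w+2u) + (-10u+11)(13w+2u); both groups contain (13w+2u), giving (5w-10u+11)(13w+2u).

(5w-10u+11)(w-5u-3)(13w+2u)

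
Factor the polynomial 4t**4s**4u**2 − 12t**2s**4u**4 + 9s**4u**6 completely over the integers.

s**4u**2(2t**2 − 3u**2)**2

Factor out s**4u**2 first: what remains is 4t**4 − 12t**2u**2 + 9u**4.
Recognize a perfect-square trinomial with the parts 2t**2 and 3u**2.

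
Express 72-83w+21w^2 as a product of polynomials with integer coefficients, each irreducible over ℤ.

Need a pair with product 21·72 = 1512 and sum -83: that's -27 and -56.
Split the middle term: 21w^2-27w - 56w+72 = 3w(7w-9) - 8(7w-9).

(3w-8)(7w-9)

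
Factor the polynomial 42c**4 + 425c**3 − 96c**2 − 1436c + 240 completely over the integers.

By the rational root theorem, c = −2 is a root, so (c + 2) divides it; the quotient is 42c**3 + 341c**2 − 778c + 120.
Then c = 1/6 is a root, giving the factor (6c − 1) and quotient 7c**2 + 58c − 120.
The remaining quadratic factors as (c + 10)(7c − 12).

(6c − 1)(7c − 12)(c + 10)(c + 2)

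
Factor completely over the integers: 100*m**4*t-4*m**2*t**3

4*m**2*t*(5*m+t)*(5*m-t)

Pull out the common factor 4*m**2*t; 25*m**2-t**2 is a difference of squares.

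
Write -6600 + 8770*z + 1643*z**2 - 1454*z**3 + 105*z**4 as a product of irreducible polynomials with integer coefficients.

(3*z - 10)*(5*z + 11)*(7*z - 5)*(z - 12)

Trying the rational-root candidates, z = -11/5 is a root, so (5*z + 11) divides it; the quotient is 21*z**3 - 337*z**2 + 1070*z - 600.
Next, z = 10/3 is a root, giving the factor (3*z - 10) and quotient 7*z**2 - 89*z + 60.
The remaining quadratic factors as (z - 12)(7*z - 5).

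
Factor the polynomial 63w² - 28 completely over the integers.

7(3w + 2)(3w - 2)

Pull out the common factor 7; 9w² - 4 is a difference of squares.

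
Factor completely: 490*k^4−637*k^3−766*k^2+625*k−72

(2*k−1)*(5*k−9)*(7*k+8)*(7*k−1)

By the rational root theorem, k = −8/7 is a root, giving the factor (7*k+8) and quotient 70*k^3−171*k^2+86*k−9.
Next, k = 9/5 is a root, giving the factor (5*k−9) and quotient 14*k^2−9*k+1.
The remaining quadratic factors as (2*k−1)(7*k−1).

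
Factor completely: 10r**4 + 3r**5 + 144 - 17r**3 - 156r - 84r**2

(3r - 2)(r + 4)(r - 3)(r**2 + 3r + 6)

Trying the rational-root candidates, r = 3 is a root, so (r - 3) is a factor; dividing leaves 3r**4 + 19r**3 + 40r**2 + 36r - 48.
Next, r = -4 is a root, giving the factor (r + 4) and quotient 3r**3 + 7r**2 + 12r - 12.
Next, r = 2/3 is a root, so (3r - 2) is a factor; dividing leaves r**2 + 3r + 6.
The quadratic r**2 + 3r + 6 has discriminant -15 < 0 and is irreducible over ℤ.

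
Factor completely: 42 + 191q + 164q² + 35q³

(5q + 7)(7q + 2)(q + 3)

Testing divisors of the constant over divisors of the leading coefficient, q = -3 is a root, so (q + 3) is a factor; dividing leaves 35q² + 59q + 14.
The remaining quadratic factors as (5q + 7)(7q + 2).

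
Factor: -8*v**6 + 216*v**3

Factor out 8*v**3 first: what remains is -v**3 + 27.
Recognize a difference of cubes with the parts 3 and v.

-8*v**3*(v - 3)*(v**2 + 3*v + 9)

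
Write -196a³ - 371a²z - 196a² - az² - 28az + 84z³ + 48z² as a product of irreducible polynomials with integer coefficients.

Group: 7a(-28a² - 37az - 28a + 21z² + 12z) + 4z(-28a² - 37az - 28a + 21z² + 12z); both groups contain (-28a² - 37az - 28a + 21z² + 12z), so (7a + 4z) is a factor with cofactor -28a² - 37az - 28a + 21z² + 12z.
The cofactor groups again: -28a² - 37az - 28a + 21z² + 12z = -7a(4a + 7z + 4) + 3z(4a + 7z + 4); both groups contain (4a + 7z + 4), giving -(7a - 3z)(4a + 7z + 4).

-(4a + 7z + 4)(7a + 4z)(7a - 3z)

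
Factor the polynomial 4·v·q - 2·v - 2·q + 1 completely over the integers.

Group as (4·v·q - 2·v) + (-2·q + 1) = 2·v·(2·q - 1) - (2·q - 1).
Both groups share the factor (2·q - 1).

(2·q - 1)·(2·v - 1)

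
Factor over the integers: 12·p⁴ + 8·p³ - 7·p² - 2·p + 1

(2·p + 1)·(2·p - 1)·(3·p - 1)·(p + 1)

Among the possible rational roots, p = 1/2 is a root, giving the factor (2·p - 1) and quotient 6·p³ + 7·p² - 1.
Next, p = -1/2 is a root, so (2·p + 1) divides it; the quotient is 3·p² + 2·p - 1.
The remaining quadratic factors as (p + 1)(3·p - 1).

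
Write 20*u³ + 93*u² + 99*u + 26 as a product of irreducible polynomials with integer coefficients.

(4*u + 13)*(5*u + 2)*(u + 1)

By the rational root theorem, u = -1 is a root, giving the factor (u + 1) and quotient 20*u² + 73*u + 26.
The remaining quadratic factors as (5*u + 2)(4*u + 13).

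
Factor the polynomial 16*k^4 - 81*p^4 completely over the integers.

(2*k)⁴ − (3*p)⁴ = ((2*k)² − (3*p)²)((2*k)² + (3*p)²); the first factor splits again, the second (4*k^2 + 9*p^2) is irreducible.

(2*k + 3*p)*(2*k - 3*p)*(4*k^2 + 9*p^2)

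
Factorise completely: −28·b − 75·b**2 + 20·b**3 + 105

(4·b − 15)·(5·b**2 − 7)

Group as (20·b**3 − 28·b) + (−75·b**2 + 105) = 4·b·(5·b**2 − 7) − 15·(5·b**2 − 7).
Both groups share the factor (5·b**2 − 7).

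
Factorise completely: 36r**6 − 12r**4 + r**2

Every term has a factor of r**2; factoring it out leaves 36r**4 − 12r**2 + 1.
Recognize a perfect-square trinomial with the parts 1 and 6r**2.

r**2(6r**2 − 1)**2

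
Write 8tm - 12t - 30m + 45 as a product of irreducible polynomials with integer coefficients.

(2m - 3)(4t - 15)

Group as (8tm - 12t) + (-30m + 45) = 4t(2m - 3) - 15(2m - 3).
Both groups share the factor (2m - 3).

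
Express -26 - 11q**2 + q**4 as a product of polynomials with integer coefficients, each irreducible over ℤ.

Substitute u = q**2 to get a quadratic in u, then factor.
q**2 - 13 is irreducible over ℤ (13 is not a perfect square).
q**2 + 2 is irreducible over ℤ (always positive, so no real roots).

(q**2 + 2)(q**2 - 13)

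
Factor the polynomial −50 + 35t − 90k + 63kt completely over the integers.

(7t − 10)(9k + 5)

Group as (63kt − 90k) + (35t − 50) = 9k(7t − 10) + 5(7t − 10).
Both groups share the factor (7t − 10).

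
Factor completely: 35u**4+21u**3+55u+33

(5u+3)(7u**3+11)

Group as (35u**4+55u) + (21u**3+33) = 5u(7u**3+11) + 3(7u**3+11).
Both groups share the factor (7u**3+11).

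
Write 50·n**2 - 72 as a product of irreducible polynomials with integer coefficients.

2·(5·n + 6)·(5·n - 6)

Pull out the common factor 2; 25·n**2 - 36 is a difference of squares.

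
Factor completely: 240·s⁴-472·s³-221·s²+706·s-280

Testing divisors of the constant over divisors of the leading coefficient, s = -5/4 is a root, so (4·s+5) divides it; the quotient is 60·s³-193·s²+186·s-56.
Then s = 7/4 is a root, giving the factor (4·s-7) and quotient 15·s²-22·s+8.
The remaining quadratic factors as (3·s-2)(5·s-4).

(3·s-2)·(4·s+5)·(4·s-7)·(5·s-4)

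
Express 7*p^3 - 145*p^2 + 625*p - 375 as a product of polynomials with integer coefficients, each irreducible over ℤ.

Testing divisors of the constant over divisors of the leading coefficient, p = 5 is a root, so (p - 5) is a factor; dividing leaves 7*p^2 - 110*p + 75.
The remaining quadratic factors as (7*p - 5)(p - 15).

(7*p - 5)*(p - 15)*(p - 5)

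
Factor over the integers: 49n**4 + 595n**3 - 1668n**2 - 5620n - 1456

(7n + 13)(7n + 2)(n + 14)(n - 4)

Testing divisors of the constant over divisors of the leading coefficient, n = -14 is a root, so (n + 14) is a factor; dividing leaves 49n**3 - 91n**2 - 394n - 104.
Continuing, n = -2/7 is a root, so (7n + 2) is a factor; dividing leaves 7n**2 - 15n - 52.
The remaining quadratic factors as (7n + 13)(n - 4).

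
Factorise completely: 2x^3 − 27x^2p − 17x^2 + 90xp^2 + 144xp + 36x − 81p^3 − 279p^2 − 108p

(2x − 3p − 9)(x − 3p)(x − 9p − 4)

Group: x(2x^2 − 21xp − 17x + 27p^2 + 93p + 36) − 3p(2x^2 − 21xp − 17x + 27p^2 + 93p + 36); both groups contain (2x^2 − 21xp − 17x + 27p^2 + 93p + 36), so (x − 3p) is a factor with cofactor 2x^2 − 21xp − 17x + 27p^2 + 93p + 36.
The cofactor groups again: 2x^2 − 21xp − 17x + 27p^2 + 93p + 36 = x(2x − 3p − 9) + (−9p − 4)(2x − 3p − 9); both groups contain (2x − 3p − 9), giving (x − 9p − 4)(2x − 3p − 9).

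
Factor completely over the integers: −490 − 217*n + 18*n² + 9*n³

(3*n + 14)*(3*n + 7)*(n − 5)

Trying the rational-root candidates, n = −14/3 is a root, so (3*n + 14) is a factor; dividing leaves 3*n² − 8*n − 35.
The remaining quadratic factors as (3*n + 7)(n − 5).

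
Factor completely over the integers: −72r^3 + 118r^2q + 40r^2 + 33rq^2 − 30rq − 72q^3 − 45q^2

Group: 4r(−18r^2 + 43rq + 10r − 24q^2 − 15q) + 3q(−18r^2 + 43rq + 10r − 24q^2 − 15q); both groups contain (−18r^2 + 43rq + 10r − 24q^2 − 15q), so (4r + 3q) is a factor with cofactor −18r^2 + 43rq + 10r − 24q^2 − 15q.
The cofactor groups again: −18r^2 + 43rq + 10r − 24q^2 − 15q = −2r(9r − 8q − 5) + 3q(9r − 8q − 5); both groups contain (9r − 8q − 5), giving −(2r − 3q)(9r − 8q − 5).

−(2r − 3q)(9r − 8q − 5)(4r + 3q)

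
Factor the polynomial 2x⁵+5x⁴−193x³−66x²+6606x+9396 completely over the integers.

(2x+3)(x+6)(x+9)(x²−14x+58)

Among the possible rational roots, x = −9 is a root, so (x+9) divides it; the quotient is 2x⁴−13x³−76x²+618x+1044.
Next, x = −3/2 is a root, giving the factor (2x+3) and quotient x³−8x²−26x+348.
Next, x = −6 is a root, giving the factor (x+6) and quotient x²−14x+58.
The quadratic x²−14x+58 has discriminant −36 < 0 and is irreducible over ℤ.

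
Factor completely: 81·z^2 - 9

Pull out the common factor 9; 9·z^2 - 1 is a difference of squares.

9·(3·z + 1)·(3·z - 1)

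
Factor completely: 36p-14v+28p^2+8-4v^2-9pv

Group: 4p(7p-4v+2) + (v+4)(7p-4v+2); both groups contain (7p-4v+2).

(4p+v+4)(7p-4v+2)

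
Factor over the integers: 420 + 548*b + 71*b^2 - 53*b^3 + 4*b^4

Trying the rational-root candidates, b = -1 is a root, so (b + 1) divides it; the quotient is 4*b^3 - 57*b^2 + 128*b + 420.
Continuing, b = 10 is a root, so (b - 10) divides it; the quotient is 4*b^2 - 17*b - 42.
The remaining quadratic factors as (4*b + 7)(b - 6).

(4*b + 7)*(b + 1)*(b - 10)*(b - 6)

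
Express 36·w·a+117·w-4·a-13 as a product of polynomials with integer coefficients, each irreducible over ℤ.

Group as (36·w·a+117·w) + (-4·a-13) = 9·w·(4·a+13) - (4·a+13).
Both groups share the factor (4·a+13).

(4·a+13)·(9·w-1)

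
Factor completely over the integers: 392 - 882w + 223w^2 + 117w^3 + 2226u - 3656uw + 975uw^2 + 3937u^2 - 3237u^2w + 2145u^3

Group: 13u(165u^2 - 84uw + 214u - 9w^2 - 22w + 56) + (-13w + 7)(165u^2 - 84uw + 214u - 9w^2 - 22w + 56); both groups contain (165u^2 - 84uw + 214u - 9w^2 - 22w + 56), so (13u - 13w + 7) is a factor with cofactor 165u^2 - 84uw + 214u - 9w^2 - 22w + 56.
The cofactor groups again: 165u^2 - 84uw + 214u - 9w^2 - 22w + 56 = 11u(15u - 9w + 14) + (w + 4)(15u - 9w + 14); both groups contain (15u - 9w + 14), giving (11u + w + 4)(15u - 9w + 14).

(11u + w + 4)(13u - 13w + 7)(15u - 9w + 14)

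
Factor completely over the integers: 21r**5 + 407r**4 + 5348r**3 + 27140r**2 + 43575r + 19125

(3r + 5)(7r + 5)(r + 5)(r**2 + 12r + 153)

Testing divisors of the constant over divisors of the leading coefficient, r = -5/3 is a root, giving the factor (3r + 5) and quotient 7r**4 + 124r**3 + 1576r**2 + 6420r + 3825.
Then r = -5/7 is a root, so (7r + 5) is a factor; dividing leaves r**3 + 17r**2 + 213r + 765.
Then r = -5 is a root, so (r + 5) divides it; the quotient is r**2 + 12r + 153.
The quadratic r**2 + 12r + 153 has discriminant -468 < 0 and is irreducible over ℤ.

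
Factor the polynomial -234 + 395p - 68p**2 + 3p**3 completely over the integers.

Testing divisors of the constant over divisors of the leading coefficient, p = 2/3 is a root, so (3p - 2) divides it; the quotient is p**2 - 22p + 117.
The remaining quadratic factors as (p - 13)(p - 9).

(3p - 2)(p - 13)(p - 9)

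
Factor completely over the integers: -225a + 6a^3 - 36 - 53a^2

(6a + 1)(a + 3)(a - 12)

Testing divisors of the constant over divisors of the leading coefficient, a = -1/6 is a root, so (6a + 1) is a factor; dividing leaves a^2 - 9a - 36.
The remaining quadratic factors as (a + 3)(a - 12).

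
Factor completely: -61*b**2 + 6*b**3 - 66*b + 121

Among the possible rational roots, b = -11/6 is a root, giving the factor (6*b + 11) and quotient b**2 - 12*b + 11.
The remaining quadratic factors as (b - 1)(b - 11).

(6*b + 11)*(b - 1)*(b - 11)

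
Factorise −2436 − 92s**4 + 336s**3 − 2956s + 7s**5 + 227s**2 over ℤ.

(7s + 6)(s + 2)(s − 7)(s**2 − 9s + 29)

By the rational root theorem, s = 7 is a root, so (s − 7) divides it; the quotient is 7s**4 − 43s**3 + 35s**2 + 472s + 348.
Continuing, s = −6/7 is a root, so (7s + 6) divides it; the quotient is s**3 − 7s**2 + 11s + 58.
Then s = −2 is a root, giving the factor (s + 2) and quotient s**2 − 9s + 29.
The quadratic s**2 − 9s + 29 has discriminant −35 < 0 and is irreducible over ℤ.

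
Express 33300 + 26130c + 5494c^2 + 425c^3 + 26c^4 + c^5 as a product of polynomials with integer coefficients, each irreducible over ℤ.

(c + 15)(c + 2)(c + 5)(c^2 + 4c + 222)

By the rational root theorem, c = −5 is a root, giving the factor (c + 5) and quotient c^4 + 21c^3 + 320c^2 + 3894c + 6660.
Continuing, c = −2 is a root, so (c + 2) is a factor; dividing leaves c^3 + 19c^2 + 282c + 3330.
Then c = −15 is a root, so (c + 15) divides it; the quotient is c^2 + 4c + 222.
The quadratic c^2 + 4c + 222 has discriminant −872 < 0 and is irreducible over ℤ.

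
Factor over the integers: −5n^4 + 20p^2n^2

5n^2(2p − n)(2p + n)

Factor out 5n^2, leaving 4p^2 − n^2, which is a difference of two squares.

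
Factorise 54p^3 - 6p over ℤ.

Factor out 6p, leaving 9p^2 - 1, which is a difference of two squares.

6p(3p + 1)(3p - 1)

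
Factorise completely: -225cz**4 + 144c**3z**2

Factor out 9cz**2, leaving 16c**2 - 25z**2, which is a difference of two squares.

9cz**2(4c + 5z)(4c - 5z)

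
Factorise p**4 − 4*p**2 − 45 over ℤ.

Substitute u = p**2 to get a quadratic in u, then factor.
p**2 − 9 is a difference of squares.
p**2 + 5 is irreducible over ℤ (always positive, so no real roots).

(p + 3)*(p − 3)*(p**2 + 5)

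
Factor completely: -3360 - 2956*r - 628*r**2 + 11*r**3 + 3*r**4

By the rational root theorem, r = 15 is a root, so (r - 15) is a factor; dividing leaves 3*r**3 + 56*r**2 + 212*r + 224.
Continuing, r = -2 is a root, so (r + 2) is a factor; dividing leaves 3*r**2 + 50*r + 112.
The remaining quadratic factors as (3*r + 8)(r + 14).

(3*r + 8)*(r + 14)*(r + 2)*(r - 15)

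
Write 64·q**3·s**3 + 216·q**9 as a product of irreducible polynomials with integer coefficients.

Factor out 8·q**3 first: what remains is 27·q**6 + 8·s**3.
Recognize a sum of cubes with the parts 2·s and 3·q**2.

8·q**3·(3·q**2 + 2·s)·(9·q**4 - 6·q**2·s + 4·s**2)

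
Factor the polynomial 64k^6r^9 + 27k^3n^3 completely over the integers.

k^3(4kr^3 + 3n)(16k^2r^6 - 12kr^3n + 9n^2)

Pull out the common factor k^3, leaving 64k^3r^9 + 27n^3.
Recognize a sum of cubes with the parts 4kr^3 and 3n.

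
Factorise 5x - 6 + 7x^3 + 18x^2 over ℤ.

By the rational root theorem, x = -1 is a root, so (x + 1) is a factor; dividing leaves 7x^2 + 11x - 6.
The remaining quadratic factors as (7x - 3)(x + 2).

(7x - 3)(x + 1)(x + 2)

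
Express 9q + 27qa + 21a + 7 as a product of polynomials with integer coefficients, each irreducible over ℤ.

(3a + 1)(9q + 7)

Group as (27qa + 9q) + (21a + 7) = 9q(3a + 1) + 7(3a + 1).
Both groups share the factor (3a + 1).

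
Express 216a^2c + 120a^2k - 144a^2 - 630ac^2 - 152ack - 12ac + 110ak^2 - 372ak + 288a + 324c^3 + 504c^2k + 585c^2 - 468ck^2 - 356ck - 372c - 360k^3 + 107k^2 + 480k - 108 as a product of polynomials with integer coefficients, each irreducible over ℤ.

(4a - 9c + 9k - 2)(6a - 4c - 8k - 9)(9c + 5k - 6)

Group: 6a(36ac + 20ak - 24a - 81c^2 + 36ck + 36c + 45k^2 - 64k + 12) + (-4c - 8k - 9)(36ac + 20ak - 24a - 81c^2 + 36ck + 36c + 45k^2 - 64k + 12); both groups contain (36ac + 20ak - 24a - 81c^2 + 36ck + 36c + 45k^2 - 64k + 12), so (6a - 4c - 8k - 9) is a factor with cofactor 36ac + 20ak - 24a - 81c^2 + 36ck + 36c + 45k^2 - 64k + 12.
The cofactor groups again: 36ac + 20ak - 24a - 81c^2 + 36ck + 36c + 45k^2 - 64k + 12 = 9c(4a - 9c + 9k - 2) + (5k - 6)(4a - 9c + 9k - 2); both groups contain (4a - 9c + 9k - 2), giving (9c + 5k - 6)(4a - 9c + 9k - 2).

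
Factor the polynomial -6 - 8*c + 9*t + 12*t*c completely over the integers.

Group as (12*t*c + 9*t) + (-8*c - 6) = 3*t*(4*c + 3) - 2*(4*c + 3).
Both groups share the factor (4*c + 3).

(3*t - 2)*(4*c + 3)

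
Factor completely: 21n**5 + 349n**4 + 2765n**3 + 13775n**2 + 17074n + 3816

(3n + 4)(7n + 2)(n + 9)(n**2 + 6n + 53)

Testing divisors of the constant over divisors of the leading coefficient, n = -4/3 is a root, so (3n + 4) is a factor; dividing leaves 7n**4 + 107n**3 + 779n**2 + 3553n + 954.
Continuing, n = -2/7 is a root, giving the factor (7n + 2) and quotient n**3 + 15n**2 + 107n + 477.
Next, n = -9 is a root, giving the factor (n + 9) and quotient n**2 + 6n + 53.
The quadratic n**2 + 6n + 53 has discriminant -176 < 0 and is irreducible over ℤ.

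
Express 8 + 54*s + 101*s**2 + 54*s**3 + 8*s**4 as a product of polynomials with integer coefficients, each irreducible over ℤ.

(2*s + 1)*(4*s + 1)*(s + 2)*(s + 4)

Among the possible rational roots, s = -1/4 is a root, giving the factor (4*s + 1) and quotient 2*s**3 + 13*s**2 + 22*s + 8.
Next, s = -1/2 is a root, so (2*s + 1) is a factor; dividing leaves s**2 + 6*s + 8.
The remaining quadratic factors as (s + 4)(s + 2).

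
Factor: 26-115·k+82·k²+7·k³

Testing divisors of the constant over divisors of the leading coefficient, k = -13 is a root, so (k+13) is a factor; dividing leaves 7·k²-9·k+2.
The remaining quadratic factors as (k-1)(7·k-2).

(7·k-2)·(k+13)·(k-1)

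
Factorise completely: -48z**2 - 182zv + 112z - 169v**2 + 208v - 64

-(6z + 13v - 8)(8z + 13v - 8)

Group: -8z(6z + 13v - 8) + (-13v + 8)(6z + 13v - 8); both groups contain (6z + 13v - 8).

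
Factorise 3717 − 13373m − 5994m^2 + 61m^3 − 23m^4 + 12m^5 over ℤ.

Among the possible rational roots, m = 9 is a root, so (m − 9) divides it; the quotient is 12m^4 + 85m^3 + 826m^2 + 1440m − 413.
Next, m = −7/3 is a root, so (3m + 7) is a factor; dividing leaves 4m^3 + 19m^2 + 231m − 59.
Next, m = 1/4 is a root, so (4m − 1) divides it; the quotient is m^2 + 5m + 59.
The quadratic m^2 + 5m + 59 has discriminant −211 < 0 and is irreducible over ℤ.

(3m + 7)(4m − 1)(m − 9)(m^2 + 5m + 59)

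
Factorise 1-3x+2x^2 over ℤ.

(2x-1)(x-1)

Need a pair with product 2·1 = 2 and sum -3: that's -2 and -1.
Split the middle term: 2x^2-2x - x+1 = 2x(x-1) - (x-1).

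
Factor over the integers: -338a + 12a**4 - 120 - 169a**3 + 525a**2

(3a - 4)(4a + 1)(a - 10)(a - 3)

Testing divisors of the constant over divisors of the leading coefficient, a = 3 is a root, so (a - 3) divides it; the quotient is 12a**3 - 133a**2 + 126a + 40.
Next, a = -1/4 is a root, so (4a + 1) divides it; the quotient is 3a**2 - 34a + 40.
The remaining quadratic factors as (a - 10)(3a - 4).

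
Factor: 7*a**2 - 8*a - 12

(7*a + 6)*(a - 2)

Need a pair with product 7·(-12) = -84 and sum -8: that's -14 and 6.
Split the middle term: 7*a**2 - 14*a + 6*a - 12 = 7*a*(a - 2) + 6*(a - 2).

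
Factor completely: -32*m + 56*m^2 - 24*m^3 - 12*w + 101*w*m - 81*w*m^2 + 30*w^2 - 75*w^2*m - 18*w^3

Group: 6*w*(-3*w^2 - 11*w*m + 3*w - 8*m^2 + 8*m) + (3*m - 4)*(-3*w^2 - 11*w*m + 3*w - 8*m^2 + 8*m); both groups contain (-3*w^2 - 11*w*m + 3*w - 8*m^2 + 8*m), so (6*w + 3*m - 4) is a factor with cofactor -3*w^2 - 11*w*m + 3*w - 8*m^2 + 8*m.
The cofactor groups again: -3*w^2 - 11*w*m + 3*w - 8*m^2 + 8*m = -w*(3*w + 8*m) + (-m + 1)*(3*w + 8*m); both groups contain (3*w + 8*m), giving -(w + m - 1)*(3*w + 8*m).

-(6*w + 3*m - 4)*(3*w + 8*m)*(w + m - 1)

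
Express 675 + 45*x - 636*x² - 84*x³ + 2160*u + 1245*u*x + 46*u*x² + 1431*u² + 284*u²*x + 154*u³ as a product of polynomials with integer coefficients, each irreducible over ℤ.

(11*u + 14*x + 15)*(2*u + 2*x + 15)*(7*u - 3*x + 3)

Group: 2*u*(77*u² + 65*u*x + 138*u - 42*x² - 3*x + 45) + (2*x + 15)*(77*u² + 65*u*x + 138*u - 42*x² - 3*x + 45); both groups contain (77*u² + 65*u*x + 138*u - 42*x² - 3*x + 45), so (2*u + 2*x + 15) is a factor with cofactor 77*u² + 65*u*x + 138*u - 42*x² - 3*x + 45.
The cofactor groups again: 77*u² + 65*u*x + 138*u - 42*x² - 3*x + 45 = 11*u*(7*u - 3*x + 3) + (14*x + 15)*(7*u - 3*x + 3); both groups contain (7*u - 3*x + 3), giving (11*u + 14*x + 15)*(7*u - 3*x + 3).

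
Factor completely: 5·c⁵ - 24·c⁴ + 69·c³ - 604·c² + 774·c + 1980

(5·c + 6)·(c - 3)·(c - 5)·(c² + 2·c + 22)

By the rational root theorem, c = 3 is a root, so (c - 3) is a factor; dividing leaves 5·c⁴ - 9·c³ + 42·c² - 478·c - 660.
Then c = 5 is a root, giving the factor (c - 5) and quotient 5·c³ + 16·c² + 122·c + 132.
Continuing, c = -6/5 is a root, giving the factor (5·c + 6) and quotient c² + 2·c + 22.
The quadratic c² + 2·c + 22 has discriminant -84 < 0 and is irreducible over ℤ.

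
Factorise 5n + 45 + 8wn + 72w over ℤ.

Group as (8wn + 72w) + (5n + 45) = 8w(n + 9) + 5(n + 9).
Both groups share the factor (n + 9).

(8w + 5)(n + 9)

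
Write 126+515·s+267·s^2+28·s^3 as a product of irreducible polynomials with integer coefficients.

(4·s+9)·(7·s+2)·(s+7)

By the rational root theorem, s = −9/4 is a root, so (4·s+9) divides it; the quotient is 7·s^2+51·s+14.
The remaining quadratic factors as (s+7)(7·s+2).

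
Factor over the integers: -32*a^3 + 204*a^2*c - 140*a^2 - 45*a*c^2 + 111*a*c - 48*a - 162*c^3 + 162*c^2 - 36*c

-(4*a + 3*c)*(8*a - 9*c + 3)*(a - 6*c + 4)

Group: a*(-32*a^2 + 12*a*c - 12*a + 27*c^2 - 9*c) + (-6*c + 4)*(-32*a^2 + 12*a*c - 12*a + 27*c^2 - 9*c); both groups contain (-32*a^2 + 12*a*c - 12*a + 27*c^2 - 9*c), so (a - 6*c + 4) is a factor with cofactor -32*a^2 + 12*a*c - 12*a + 27*c^2 - 9*c.
The cofactor groups again: -32*a^2 + 12*a*c - 12*a + 27*c^2 - 9*c = -8*a*(4*a + 3*c) + (9*c - 3)*(4*a + 3*c); both groups contain (4*a + 3*c), giving -(8*a - 9*c + 3)*(4*a + 3*c).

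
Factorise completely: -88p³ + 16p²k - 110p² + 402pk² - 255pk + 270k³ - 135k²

Group: 4p(-22p² - 51pk - 27k²) + (-10k + 5)(-22p² - 51pk - 27k²); both groups contain (-22p² - 51pk - 27k²), so (4p - 10k + 5) is a factor with cofactor -22p² - 51pk - 27k².
The cofactor groups again: -22p² - 51pk - 27k² = -2p(11p + 9k) - 3k(11p + 9k); both groups contain (11p + 9k), giving -(2p + 3k)(11p + 9k).

-(4p - 10k + 5)(2p + 3k)(11p + 9k)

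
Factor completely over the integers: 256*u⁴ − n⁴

(4*u − n)*(4*u + n)*(16*u² + n²)

(4*u)⁴ − (n)⁴ = ((4*u)² − (n)²)((4*u)² + (n)²); the first factor splits again, the second (16*u² + n²) is irreducible.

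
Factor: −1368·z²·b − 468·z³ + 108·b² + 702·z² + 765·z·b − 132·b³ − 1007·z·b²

Group: 6·z·(−78·z² − 85·z·b − 12·b²) + (11·b − 9)·(−78·z² − 85·z·b − 12·b²); both groups contain (−78·z² − 85·z·b − 12·b²), so (6·z + 11·b − 9) is a factor with cofactor −78·z² − 85·z·b − 12·b².
The cofactor groups again: −78·z² − 85·z·b − 12·b² = −6·z·(13·z + 12·b) − b·(13·z + 12·b); both groups contain (13·z + 12·b), giving −(6·z + b)·(13·z + 12·b).

−(6·z + 11·b − 9)·(13·z + 12·b)·(6·z + b)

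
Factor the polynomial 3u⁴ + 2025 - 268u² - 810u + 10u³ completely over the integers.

Trying the rational-root candidates, u = 9 is a root, so (u - 9) is a factor; dividing leaves 3u³ + 37u² + 65u - 225.
Then u = 5/3 is a root, giving the factor (3u - 5) and quotient u² + 14u + 45.
The remaining quadratic factors as (u + 5)(u + 9).

(3u - 5)(u + 5)(u + 9)(u - 9)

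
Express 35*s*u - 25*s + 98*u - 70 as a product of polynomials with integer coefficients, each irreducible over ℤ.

(5*s + 14)*(7*u - 5)

Group as (35*s*u - 25*s) + (98*u - 70) = 5*s*(7*u - 5) + 14*(7*u - 5).
Both groups share the factor (7*u - 5).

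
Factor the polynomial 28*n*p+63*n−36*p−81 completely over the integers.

Group as (28*n*p+63*n) + (−36*p−81) = 7*n*(4*p+9) − 9*(4*p+9).
Both groups share the factor (4*p+9).

(4*p+9)*(7*n−9)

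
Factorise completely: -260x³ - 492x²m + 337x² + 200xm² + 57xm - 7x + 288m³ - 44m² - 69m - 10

-(5x - 4m - 1)(4x + 8m - 5)(13x + 9m + 2)

Group: 5x(-52x² - 140xm + 57x - 72m² + 29m + 10) + (-4m - 1)(-52x² - 140xm + 57x - 72m² + 29m + 10); both groups contain (-52x² - 140xm + 57x - 72m² + 29m + 10), so (5x - 4m - 1) is a factor with cofactor -52x² - 140xm + 57x - 72m² + 29m + 10.
The cofactor groups again: -52x² - 140xm + 57x - 72m² + 29m + 10 = -4x(13x + 9m + 2) + (-8m + 5)(13x + 9m + 2); both groups contain (13x + 9m + 2), giving -(4x + 8m - 5)(13x + 9m + 2).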